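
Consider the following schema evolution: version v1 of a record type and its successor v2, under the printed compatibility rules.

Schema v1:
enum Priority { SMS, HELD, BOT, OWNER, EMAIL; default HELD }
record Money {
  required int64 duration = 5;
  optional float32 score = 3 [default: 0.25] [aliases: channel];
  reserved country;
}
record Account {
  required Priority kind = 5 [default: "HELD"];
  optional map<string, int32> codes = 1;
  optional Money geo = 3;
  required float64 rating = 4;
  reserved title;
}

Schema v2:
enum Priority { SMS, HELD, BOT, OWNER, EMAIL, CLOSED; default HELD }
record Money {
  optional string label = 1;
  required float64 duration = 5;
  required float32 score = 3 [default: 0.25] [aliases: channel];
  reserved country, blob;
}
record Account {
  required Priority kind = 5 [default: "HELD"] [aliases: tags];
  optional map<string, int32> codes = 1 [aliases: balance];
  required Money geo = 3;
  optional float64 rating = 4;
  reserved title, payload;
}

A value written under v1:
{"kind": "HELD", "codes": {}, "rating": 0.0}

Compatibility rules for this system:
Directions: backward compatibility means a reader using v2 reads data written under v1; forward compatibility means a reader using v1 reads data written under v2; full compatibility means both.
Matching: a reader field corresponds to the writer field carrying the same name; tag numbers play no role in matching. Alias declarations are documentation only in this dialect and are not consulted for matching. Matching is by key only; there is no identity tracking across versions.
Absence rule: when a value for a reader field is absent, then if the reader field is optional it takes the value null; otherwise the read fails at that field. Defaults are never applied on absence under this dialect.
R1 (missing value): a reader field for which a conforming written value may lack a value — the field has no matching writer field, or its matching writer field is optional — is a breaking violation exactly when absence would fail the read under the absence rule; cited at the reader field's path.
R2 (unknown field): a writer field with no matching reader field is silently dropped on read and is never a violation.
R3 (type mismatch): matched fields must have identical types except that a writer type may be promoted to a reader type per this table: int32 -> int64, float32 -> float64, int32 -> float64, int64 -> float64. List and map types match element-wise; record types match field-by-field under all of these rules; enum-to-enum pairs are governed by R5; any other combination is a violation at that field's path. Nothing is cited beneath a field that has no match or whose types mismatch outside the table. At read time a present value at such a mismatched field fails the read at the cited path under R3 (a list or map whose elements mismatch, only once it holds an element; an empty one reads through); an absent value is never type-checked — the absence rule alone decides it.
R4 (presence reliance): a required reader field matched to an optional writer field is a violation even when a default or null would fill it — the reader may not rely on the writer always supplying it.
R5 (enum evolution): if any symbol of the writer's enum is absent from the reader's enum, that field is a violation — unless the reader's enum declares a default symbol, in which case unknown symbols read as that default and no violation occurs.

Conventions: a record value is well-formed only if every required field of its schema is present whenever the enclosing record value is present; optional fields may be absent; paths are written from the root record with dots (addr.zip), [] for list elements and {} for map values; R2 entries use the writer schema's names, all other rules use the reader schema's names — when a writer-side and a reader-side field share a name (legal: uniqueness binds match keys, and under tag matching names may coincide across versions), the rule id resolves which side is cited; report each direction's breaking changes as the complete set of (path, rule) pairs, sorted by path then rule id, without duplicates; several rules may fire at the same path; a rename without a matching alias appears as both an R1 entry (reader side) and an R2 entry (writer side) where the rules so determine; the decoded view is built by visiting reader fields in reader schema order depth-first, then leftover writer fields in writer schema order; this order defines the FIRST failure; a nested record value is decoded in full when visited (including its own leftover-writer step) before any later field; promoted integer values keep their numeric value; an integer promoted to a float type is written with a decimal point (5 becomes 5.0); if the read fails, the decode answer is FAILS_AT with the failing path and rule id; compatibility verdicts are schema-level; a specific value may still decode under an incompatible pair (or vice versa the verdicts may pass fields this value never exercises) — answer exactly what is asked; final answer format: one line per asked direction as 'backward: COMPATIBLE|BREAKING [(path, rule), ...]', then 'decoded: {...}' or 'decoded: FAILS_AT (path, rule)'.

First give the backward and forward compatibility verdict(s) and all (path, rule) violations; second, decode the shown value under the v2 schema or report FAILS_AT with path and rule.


arrows below run writer -> reader for Account
backward pass over Account, reader schema v2, writer schema v1:
  writer required, Priority -> Priority: reader kind maps from writer kind
  writer optional, map<string, int32> -> map<string, int32>: reader codes maps from writer codes
  writer optional, Money -> Money: reader geo maps from writer geo
  writer required, float64 -> float64: reader rating maps from writer rating
  no writer field matches reader geo.label
  writer required, int64 -> float64: reader geo.duration maps from writer geo.duration
  writer optional, float32 -> float32: reader geo.score maps from writer geo.score
  breaking: (geo, R1)
  breaking: (geo, R4)
  breaking: (geo.score, R1)
  breaking: (geo.score, R4)
  => backward verdict for Account: BREAKING, 4 violation(s)
forward pass over Account, reader schema v1, writer schema v2:
  writer required, Priority -> Priority: reader kind maps from writer kind
  writer optional, map<string, int32> -> map<string, int32>: reader codes maps from writer codes
  writer required, Money -> Money: reader geo maps from writer geo
  writer optional, float64 -> float64: reader rating maps from writer rating
  writer required, float64 -> int64: reader geo.duration maps from writer geo.duration
  writer required, float32 -> float32: reader geo.score maps from writer geo.score
  writer geo.label: unknown to reader
  breaking: (geo.duration, R3)
  breaking: (rating, R1)
  breaking: (rating, R4)
  => forward verdict for Account: BREAKING, 3 violation(s)
decode (reader v2):
  kind := "HELD"
  codes := {}
  read fails at geo under R1 (no fill)
  => FAILS_AT (geo, R1)

backward: BREAKING [(geo, R1), (geo, R4), (geo.score, R1), (geo.score, R4)]; forward: BREAKING [(geo.duration, R3), (rating, R1), (rating, R4)]; decoded: FAILS_AT (geo, R1)


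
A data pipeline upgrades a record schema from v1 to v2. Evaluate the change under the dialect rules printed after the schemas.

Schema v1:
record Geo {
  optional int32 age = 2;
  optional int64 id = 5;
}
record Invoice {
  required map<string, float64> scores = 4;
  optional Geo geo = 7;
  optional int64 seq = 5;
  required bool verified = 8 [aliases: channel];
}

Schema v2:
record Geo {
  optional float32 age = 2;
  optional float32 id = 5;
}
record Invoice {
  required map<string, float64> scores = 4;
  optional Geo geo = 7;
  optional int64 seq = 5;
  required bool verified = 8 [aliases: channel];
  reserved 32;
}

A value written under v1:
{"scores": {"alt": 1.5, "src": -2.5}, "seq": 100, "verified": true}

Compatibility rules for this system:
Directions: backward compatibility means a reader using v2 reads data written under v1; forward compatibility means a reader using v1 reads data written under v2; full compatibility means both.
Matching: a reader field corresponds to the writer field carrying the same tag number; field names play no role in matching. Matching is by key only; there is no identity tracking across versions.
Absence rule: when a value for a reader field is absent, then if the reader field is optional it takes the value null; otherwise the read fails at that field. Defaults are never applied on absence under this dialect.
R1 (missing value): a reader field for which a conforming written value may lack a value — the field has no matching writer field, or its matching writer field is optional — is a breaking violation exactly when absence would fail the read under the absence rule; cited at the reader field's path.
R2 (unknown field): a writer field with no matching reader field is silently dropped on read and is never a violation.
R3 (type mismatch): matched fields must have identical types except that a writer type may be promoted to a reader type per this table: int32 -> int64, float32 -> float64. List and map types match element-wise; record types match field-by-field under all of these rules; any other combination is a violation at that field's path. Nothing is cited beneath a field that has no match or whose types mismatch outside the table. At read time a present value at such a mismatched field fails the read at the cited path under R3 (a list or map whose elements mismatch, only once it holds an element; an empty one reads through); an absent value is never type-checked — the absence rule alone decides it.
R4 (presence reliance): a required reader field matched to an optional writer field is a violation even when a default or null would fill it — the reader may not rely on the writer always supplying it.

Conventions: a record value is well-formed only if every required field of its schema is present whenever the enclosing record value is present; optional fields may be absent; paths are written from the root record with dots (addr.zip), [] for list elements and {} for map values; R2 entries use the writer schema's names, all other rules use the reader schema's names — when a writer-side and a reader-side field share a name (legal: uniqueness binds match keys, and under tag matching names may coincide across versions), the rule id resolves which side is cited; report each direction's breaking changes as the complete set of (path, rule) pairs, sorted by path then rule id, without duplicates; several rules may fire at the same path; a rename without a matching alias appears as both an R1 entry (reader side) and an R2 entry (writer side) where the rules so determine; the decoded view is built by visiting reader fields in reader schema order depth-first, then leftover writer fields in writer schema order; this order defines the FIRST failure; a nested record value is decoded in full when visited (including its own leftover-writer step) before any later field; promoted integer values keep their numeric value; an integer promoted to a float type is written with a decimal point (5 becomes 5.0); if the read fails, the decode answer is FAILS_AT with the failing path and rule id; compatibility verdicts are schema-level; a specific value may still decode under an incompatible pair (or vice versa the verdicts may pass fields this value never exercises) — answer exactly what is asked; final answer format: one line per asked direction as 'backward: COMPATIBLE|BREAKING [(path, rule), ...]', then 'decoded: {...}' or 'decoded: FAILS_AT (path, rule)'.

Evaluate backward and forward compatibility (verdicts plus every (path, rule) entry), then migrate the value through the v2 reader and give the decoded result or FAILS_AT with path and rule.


backward: BREAKING [(geo.age, R3), (geo.id, R3)]; forward: BREAKING [(geo.age, R3), (geo.id, R3)]; decoded: {"scores": {"alt": 1.5, "src": -2.5}, "geo": null, "seq": 100, "verified": true}

arrows below run writer -> reader for Invoice
checking backward for Invoice: reader v2 against writer v1:
  map<string, float64> -> map<string, float64>, writer required: scores aligns to scores
  Geo -> Geo, writer optional: geo aligns to geo
  int64 -> int64, writer optional: seq aligns to seq
  bool -> bool, writer required: verified aligns to verified
  int32 -> float32, writer optional: geo.age aligns to geo.age
  int64 -> float32, writer optional: geo.id aligns to geo.id
  R3 fires at geo.age
  R3 fires at geo.id
  backward on Invoice therefore BREAKING (2)
checking forward for Invoice: reader v1 against writer v2:
  map<string, float64> -> map<string, float64>, writer required: scores aligns to scores
  Geo -> Geo, writer optional: geo aligns to geo
  int64 -> int64, writer optional: seq aligns to seq
  bool -> bool, writer required: verified aligns to verified
  float32 -> int32, writer optional: geo.age aligns to geo.age
  float32 -> int64, writer optional: geo.id aligns to geo.id
  R3 fires at geo.age
  R3 fires at geo.id
  forward on Invoice therefore BREAKING (2)
decoding the Invoice value with the v2 reader:
  scores := {"alt": 1.5, "src": -2.5}
  geo := null (missing; optional => null)
  seq := 100
  verified := true
  => decoded: {"scores": {"alt": 1.5, "src": -2.5}, "geo": null, "seq": 100, "verified": true}


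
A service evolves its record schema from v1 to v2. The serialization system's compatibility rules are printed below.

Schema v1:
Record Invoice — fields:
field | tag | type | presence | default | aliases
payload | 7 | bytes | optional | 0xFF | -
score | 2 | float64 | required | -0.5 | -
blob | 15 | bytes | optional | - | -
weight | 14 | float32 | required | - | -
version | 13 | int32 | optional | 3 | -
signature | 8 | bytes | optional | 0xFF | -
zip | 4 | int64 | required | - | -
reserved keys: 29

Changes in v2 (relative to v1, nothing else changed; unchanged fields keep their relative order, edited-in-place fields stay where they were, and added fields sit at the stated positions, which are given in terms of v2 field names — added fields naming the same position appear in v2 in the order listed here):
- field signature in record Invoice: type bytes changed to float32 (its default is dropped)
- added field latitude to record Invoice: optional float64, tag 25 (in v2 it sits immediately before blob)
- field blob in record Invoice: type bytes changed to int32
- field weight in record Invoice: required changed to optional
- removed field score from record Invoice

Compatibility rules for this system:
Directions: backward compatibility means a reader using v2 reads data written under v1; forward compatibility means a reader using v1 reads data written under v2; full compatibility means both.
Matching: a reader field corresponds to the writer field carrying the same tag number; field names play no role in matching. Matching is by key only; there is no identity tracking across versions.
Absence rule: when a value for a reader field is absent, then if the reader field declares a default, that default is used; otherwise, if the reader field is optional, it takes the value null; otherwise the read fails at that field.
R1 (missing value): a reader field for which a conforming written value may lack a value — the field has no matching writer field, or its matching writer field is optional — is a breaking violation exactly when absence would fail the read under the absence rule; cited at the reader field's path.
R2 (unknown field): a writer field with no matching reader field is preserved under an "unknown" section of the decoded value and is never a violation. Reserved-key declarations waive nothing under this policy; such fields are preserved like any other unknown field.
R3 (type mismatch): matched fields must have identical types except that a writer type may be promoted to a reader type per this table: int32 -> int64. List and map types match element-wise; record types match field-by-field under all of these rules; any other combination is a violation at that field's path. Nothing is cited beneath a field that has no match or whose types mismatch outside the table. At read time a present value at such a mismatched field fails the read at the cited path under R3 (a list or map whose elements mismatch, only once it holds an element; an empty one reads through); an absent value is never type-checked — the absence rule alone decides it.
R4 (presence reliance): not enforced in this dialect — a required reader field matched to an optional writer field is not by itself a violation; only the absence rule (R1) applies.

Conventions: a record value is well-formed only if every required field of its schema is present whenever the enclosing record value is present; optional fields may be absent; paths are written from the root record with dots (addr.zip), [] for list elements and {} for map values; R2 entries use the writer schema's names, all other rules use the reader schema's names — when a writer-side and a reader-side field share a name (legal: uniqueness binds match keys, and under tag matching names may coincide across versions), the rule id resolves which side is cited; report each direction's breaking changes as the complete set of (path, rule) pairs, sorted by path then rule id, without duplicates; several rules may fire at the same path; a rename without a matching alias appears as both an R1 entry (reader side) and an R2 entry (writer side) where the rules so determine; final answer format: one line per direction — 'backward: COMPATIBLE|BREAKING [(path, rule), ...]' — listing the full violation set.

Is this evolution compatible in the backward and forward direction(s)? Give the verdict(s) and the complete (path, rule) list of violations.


backward: BREAKING [(blob, R3), (signature, R3)]; forward: BREAKING [(blob, R3), (signature, R3), (weight, R1)]

arrows below run writer -> reader for Invoice
checking backward for Invoice: reader v2 against writer v1:
  writer optional, bytes -> bytes: reader payload maps from writer payload
  latitude: no writer match
  writer optional, bytes -> int32: reader blob maps from writer blob
  writer required, float32 -> float32: reader weight maps from writer weight
  writer optional, int32 -> int32: reader version maps from writer version
  writer optional, bytes -> float32: reader signature maps from writer signature
  writer required, int64 -> int64: reader zip maps from writer zip
  writer score: unknown to reader
  breaking: (blob, R3)
  breaking: (signature, R3)
  => 2 violation(s): backward is BREAKING for Invoice
checking forward for Invoice: reader v1 against writer v2:
  writer optional, bytes -> bytes: reader payload maps from writer payload
  score: no writer match
  writer optional, int32 -> bytes: reader blob maps from writer blob
  writer optional, float32 -> float32: reader weight maps from writer weight
  writer optional, int32 -> int32: reader version maps from writer version
  writer optional, float32 -> bytes: reader signature maps from writer signature
  writer required, int64 -> int64: reader zip maps from writer zip
  writer latitude: unknown to reader
  breaking: (blob, R3)
  breaking: (signature, R3)
  breaking: (weight, R1)
  => 3 violation(s): forward is BREAKING for Invoice


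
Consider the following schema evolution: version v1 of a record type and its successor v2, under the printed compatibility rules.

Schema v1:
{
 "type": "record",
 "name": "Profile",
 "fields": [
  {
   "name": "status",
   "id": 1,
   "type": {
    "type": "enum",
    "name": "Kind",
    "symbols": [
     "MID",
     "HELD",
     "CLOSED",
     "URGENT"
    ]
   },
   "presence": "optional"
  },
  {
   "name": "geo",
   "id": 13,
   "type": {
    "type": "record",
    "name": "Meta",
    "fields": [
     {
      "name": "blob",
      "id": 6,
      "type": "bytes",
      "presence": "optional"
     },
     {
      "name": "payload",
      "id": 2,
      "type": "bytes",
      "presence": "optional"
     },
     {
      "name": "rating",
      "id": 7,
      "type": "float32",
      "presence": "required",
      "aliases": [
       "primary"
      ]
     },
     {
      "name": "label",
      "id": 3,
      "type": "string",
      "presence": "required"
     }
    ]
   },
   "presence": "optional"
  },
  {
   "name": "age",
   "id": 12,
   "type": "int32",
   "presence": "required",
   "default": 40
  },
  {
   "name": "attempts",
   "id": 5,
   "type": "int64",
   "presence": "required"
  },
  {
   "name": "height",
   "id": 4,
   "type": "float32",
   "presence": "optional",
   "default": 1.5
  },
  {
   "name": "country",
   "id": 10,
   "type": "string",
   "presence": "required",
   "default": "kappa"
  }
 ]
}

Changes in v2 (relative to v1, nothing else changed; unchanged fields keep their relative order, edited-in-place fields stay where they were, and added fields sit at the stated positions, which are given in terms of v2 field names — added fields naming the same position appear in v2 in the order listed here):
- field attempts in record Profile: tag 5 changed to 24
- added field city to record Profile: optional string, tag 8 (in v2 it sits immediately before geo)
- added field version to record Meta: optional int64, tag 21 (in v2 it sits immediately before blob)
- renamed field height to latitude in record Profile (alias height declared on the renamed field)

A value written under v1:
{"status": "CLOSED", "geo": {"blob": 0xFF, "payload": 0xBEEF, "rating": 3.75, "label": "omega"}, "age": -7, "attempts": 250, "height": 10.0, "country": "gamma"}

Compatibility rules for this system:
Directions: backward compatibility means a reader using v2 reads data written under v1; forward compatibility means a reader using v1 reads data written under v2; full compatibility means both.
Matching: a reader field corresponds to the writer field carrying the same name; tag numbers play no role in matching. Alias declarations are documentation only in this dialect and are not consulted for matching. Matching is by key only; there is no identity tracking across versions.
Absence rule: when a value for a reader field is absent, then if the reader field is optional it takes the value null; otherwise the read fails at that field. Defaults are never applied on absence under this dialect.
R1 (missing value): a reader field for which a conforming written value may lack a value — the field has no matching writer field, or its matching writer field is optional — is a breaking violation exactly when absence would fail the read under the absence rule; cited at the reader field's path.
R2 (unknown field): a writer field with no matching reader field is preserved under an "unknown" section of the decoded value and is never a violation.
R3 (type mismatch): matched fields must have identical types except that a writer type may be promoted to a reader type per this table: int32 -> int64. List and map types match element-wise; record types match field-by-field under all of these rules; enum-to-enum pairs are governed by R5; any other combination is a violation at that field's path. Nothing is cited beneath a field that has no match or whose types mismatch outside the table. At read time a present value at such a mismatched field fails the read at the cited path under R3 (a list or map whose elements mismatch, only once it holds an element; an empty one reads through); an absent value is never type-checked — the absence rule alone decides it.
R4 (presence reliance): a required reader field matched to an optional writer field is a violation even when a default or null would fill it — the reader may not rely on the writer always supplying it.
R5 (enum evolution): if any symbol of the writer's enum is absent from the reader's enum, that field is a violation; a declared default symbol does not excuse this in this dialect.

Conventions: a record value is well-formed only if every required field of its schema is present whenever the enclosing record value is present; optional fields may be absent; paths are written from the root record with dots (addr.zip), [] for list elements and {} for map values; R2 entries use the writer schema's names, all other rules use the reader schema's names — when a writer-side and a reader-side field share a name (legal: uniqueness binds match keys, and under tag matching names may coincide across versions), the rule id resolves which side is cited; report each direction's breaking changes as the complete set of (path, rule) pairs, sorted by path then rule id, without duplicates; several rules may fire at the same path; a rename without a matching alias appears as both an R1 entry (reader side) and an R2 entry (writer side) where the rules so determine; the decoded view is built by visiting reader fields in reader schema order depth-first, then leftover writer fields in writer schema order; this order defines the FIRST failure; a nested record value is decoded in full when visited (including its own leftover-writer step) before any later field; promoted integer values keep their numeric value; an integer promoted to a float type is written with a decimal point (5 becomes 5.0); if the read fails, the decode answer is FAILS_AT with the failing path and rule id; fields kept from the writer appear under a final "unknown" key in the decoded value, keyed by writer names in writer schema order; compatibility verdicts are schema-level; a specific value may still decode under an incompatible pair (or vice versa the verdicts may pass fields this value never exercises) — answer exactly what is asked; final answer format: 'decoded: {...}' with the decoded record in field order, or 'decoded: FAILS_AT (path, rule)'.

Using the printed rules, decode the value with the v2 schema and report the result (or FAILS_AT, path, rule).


decoded: {"status": "CLOSED", "city": null, "geo": {"version": null, "blob": 0xFF, "payload": 0xBEEF, "rating": 3.75, "label": "omega"}, "age": -7, "attempts": 250, "latitude": null, "country": "gamma", "unknown": {"height": 10.0}}

in Profile below, arrows point writer -> reader
decode (reader v2):
  status := "CLOSED"
  city := null (absent, optional -> null)
  geo.version := null (absent, optional -> null)
  geo.blob := 0xFF
  geo.payload := 0xBEEF
  geo.rating := 3.75
  geo.label := "omega"
  age := -7
  attempts := 250
  latitude := null (absent, optional -> null)
  country := "gamma"
  writer height: kept under "unknown"
  => decoded: {"status": "CLOSED", "city": null, "geo": {"version": null, "blob": 0xFF, "payload": 0xBEEF, "rating": 3.75, "label": "omega"}, "age": -7, "attempts": 250, "latitude": null, "country": "gamma", "unknown": {"height": 10.0}}
ruling out the remaining Profile differences:
  field attempts in record Profile: tag 5 changed to 24 -> no rule fires on it and the decoded Profile view is identical with or without it


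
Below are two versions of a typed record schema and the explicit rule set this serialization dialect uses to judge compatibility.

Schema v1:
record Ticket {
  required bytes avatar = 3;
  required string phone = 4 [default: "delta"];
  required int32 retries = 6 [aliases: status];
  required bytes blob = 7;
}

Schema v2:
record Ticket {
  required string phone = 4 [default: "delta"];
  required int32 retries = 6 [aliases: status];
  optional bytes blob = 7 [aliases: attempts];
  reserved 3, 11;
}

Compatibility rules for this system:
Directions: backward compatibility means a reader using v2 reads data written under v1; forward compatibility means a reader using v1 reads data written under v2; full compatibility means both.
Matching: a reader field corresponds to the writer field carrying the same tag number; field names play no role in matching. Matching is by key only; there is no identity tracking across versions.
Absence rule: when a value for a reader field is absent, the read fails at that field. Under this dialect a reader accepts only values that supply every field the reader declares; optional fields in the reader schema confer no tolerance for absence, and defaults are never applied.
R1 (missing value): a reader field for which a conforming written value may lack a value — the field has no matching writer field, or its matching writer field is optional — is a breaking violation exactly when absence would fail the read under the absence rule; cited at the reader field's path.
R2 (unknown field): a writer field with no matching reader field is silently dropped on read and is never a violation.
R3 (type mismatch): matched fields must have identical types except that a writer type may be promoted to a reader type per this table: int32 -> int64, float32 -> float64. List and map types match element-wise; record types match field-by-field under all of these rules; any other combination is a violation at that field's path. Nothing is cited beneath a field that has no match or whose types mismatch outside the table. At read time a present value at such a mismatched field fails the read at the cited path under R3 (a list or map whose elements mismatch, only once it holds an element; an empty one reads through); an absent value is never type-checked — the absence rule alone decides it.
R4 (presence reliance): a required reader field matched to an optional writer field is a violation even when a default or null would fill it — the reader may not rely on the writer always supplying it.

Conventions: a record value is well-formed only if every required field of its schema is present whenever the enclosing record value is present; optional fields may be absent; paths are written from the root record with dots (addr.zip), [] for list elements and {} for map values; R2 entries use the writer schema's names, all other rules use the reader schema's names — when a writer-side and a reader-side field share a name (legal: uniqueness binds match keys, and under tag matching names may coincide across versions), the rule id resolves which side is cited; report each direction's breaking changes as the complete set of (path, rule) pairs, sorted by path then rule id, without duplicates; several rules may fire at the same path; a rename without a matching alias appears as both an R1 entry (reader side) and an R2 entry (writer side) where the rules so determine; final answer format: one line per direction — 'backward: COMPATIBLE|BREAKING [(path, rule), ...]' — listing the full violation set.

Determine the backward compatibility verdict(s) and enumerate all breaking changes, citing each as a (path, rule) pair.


backward: COMPATIBLE []

in Ticket below, arrows point writer -> reader
backward pass over Ticket, reader schema v2, writer schema v1:
  string -> string, writer required: phone aligns to phone
  int32 -> int32, writer required: retries aligns to retries
  bytes -> bytes, writer required: blob aligns to blob
  leftover writer field: avatar
  => backward verdict for Ticket: COMPATIBLE, no violations
diffs on Ticket not affecting the asked answer:
  removed field avatar from record Ticket (its key 3 joins the reserved list) -> affects forward compatibility only, which is not asked
  field blob in record Ticket: required changed to optional -> affects forward compatibility only, which is not asked


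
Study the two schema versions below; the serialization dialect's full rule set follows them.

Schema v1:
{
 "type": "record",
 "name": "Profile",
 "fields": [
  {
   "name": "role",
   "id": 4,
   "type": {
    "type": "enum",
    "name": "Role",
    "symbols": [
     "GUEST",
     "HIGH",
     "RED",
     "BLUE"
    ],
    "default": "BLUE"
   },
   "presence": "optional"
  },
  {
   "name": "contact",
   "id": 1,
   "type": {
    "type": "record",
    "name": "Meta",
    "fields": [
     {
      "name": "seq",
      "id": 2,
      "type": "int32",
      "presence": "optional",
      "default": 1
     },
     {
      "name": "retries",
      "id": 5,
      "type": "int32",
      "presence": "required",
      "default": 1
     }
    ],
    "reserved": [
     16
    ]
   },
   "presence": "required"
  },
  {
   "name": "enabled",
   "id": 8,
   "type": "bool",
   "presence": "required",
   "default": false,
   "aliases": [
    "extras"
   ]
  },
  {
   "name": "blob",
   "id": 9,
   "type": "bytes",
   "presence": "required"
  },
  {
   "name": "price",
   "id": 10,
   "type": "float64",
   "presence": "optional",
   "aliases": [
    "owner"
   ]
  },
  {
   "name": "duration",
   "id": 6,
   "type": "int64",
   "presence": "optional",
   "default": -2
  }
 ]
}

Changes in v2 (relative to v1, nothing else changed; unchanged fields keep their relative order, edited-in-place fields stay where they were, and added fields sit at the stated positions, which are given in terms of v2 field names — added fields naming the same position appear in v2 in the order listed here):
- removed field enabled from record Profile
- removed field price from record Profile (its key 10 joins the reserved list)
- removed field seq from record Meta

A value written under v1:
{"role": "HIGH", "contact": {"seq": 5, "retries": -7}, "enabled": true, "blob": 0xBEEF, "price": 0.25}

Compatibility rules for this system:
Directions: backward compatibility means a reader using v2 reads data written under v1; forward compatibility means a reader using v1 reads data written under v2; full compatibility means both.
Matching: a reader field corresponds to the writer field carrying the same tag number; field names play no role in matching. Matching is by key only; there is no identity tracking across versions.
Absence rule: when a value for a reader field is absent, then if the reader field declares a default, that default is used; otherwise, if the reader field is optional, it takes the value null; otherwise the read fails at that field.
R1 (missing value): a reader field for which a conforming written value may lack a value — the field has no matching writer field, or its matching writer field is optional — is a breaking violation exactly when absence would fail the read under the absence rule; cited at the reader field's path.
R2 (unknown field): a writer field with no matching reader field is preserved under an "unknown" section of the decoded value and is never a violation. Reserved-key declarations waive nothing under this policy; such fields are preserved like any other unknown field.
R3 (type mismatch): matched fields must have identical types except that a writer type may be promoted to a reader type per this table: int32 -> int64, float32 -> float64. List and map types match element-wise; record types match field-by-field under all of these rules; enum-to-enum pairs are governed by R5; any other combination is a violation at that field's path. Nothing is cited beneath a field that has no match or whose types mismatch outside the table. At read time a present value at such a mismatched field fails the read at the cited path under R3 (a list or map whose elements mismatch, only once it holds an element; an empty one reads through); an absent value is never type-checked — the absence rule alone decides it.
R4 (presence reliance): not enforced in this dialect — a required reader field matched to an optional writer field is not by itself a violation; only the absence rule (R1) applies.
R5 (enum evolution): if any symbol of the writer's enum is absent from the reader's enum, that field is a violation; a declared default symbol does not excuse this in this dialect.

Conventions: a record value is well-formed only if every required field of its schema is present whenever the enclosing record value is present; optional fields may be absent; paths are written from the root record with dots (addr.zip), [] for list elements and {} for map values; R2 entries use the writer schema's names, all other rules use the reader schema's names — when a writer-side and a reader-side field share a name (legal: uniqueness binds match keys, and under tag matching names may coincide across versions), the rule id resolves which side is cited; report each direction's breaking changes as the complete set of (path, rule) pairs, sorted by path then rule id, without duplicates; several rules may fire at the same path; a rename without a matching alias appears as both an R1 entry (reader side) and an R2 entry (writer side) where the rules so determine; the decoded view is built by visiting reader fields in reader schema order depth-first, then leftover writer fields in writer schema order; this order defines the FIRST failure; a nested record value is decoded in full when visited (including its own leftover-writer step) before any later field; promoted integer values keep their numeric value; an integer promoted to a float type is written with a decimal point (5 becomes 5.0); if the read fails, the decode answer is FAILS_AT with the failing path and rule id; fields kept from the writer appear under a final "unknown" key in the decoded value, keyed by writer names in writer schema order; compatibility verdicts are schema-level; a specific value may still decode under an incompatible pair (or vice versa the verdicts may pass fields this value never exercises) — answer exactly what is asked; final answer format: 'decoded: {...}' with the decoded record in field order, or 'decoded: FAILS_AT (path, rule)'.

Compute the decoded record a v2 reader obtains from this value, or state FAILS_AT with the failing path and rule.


arrows below run writer -> reader for Profile
decoding the Profile value with the v2 reader:
  role := "HIGH"
  contact.retries := -7
  writer contact.seq: kept under "unknown"
  blob := 0xBEEF
  duration := -2 (absent -> default)
  writer enabled: kept under "unknown"
  writer price: kept under "unknown"
  => decoded: {"role": "HIGH", "contact": {"retries": -7, "unknown": {"seq": 5}}, "blob": 0xBEEF, "duration": -2, "unknown": {"enabled": true, "price": 0.25}}

decoded: {"role": "HIGH", "contact": {"retries": -7, "unknown": {"seq": 5}}, "blob": 0xBEEF, "duration": -2, "unknown": {"enabled": true, "price": 0.25}}


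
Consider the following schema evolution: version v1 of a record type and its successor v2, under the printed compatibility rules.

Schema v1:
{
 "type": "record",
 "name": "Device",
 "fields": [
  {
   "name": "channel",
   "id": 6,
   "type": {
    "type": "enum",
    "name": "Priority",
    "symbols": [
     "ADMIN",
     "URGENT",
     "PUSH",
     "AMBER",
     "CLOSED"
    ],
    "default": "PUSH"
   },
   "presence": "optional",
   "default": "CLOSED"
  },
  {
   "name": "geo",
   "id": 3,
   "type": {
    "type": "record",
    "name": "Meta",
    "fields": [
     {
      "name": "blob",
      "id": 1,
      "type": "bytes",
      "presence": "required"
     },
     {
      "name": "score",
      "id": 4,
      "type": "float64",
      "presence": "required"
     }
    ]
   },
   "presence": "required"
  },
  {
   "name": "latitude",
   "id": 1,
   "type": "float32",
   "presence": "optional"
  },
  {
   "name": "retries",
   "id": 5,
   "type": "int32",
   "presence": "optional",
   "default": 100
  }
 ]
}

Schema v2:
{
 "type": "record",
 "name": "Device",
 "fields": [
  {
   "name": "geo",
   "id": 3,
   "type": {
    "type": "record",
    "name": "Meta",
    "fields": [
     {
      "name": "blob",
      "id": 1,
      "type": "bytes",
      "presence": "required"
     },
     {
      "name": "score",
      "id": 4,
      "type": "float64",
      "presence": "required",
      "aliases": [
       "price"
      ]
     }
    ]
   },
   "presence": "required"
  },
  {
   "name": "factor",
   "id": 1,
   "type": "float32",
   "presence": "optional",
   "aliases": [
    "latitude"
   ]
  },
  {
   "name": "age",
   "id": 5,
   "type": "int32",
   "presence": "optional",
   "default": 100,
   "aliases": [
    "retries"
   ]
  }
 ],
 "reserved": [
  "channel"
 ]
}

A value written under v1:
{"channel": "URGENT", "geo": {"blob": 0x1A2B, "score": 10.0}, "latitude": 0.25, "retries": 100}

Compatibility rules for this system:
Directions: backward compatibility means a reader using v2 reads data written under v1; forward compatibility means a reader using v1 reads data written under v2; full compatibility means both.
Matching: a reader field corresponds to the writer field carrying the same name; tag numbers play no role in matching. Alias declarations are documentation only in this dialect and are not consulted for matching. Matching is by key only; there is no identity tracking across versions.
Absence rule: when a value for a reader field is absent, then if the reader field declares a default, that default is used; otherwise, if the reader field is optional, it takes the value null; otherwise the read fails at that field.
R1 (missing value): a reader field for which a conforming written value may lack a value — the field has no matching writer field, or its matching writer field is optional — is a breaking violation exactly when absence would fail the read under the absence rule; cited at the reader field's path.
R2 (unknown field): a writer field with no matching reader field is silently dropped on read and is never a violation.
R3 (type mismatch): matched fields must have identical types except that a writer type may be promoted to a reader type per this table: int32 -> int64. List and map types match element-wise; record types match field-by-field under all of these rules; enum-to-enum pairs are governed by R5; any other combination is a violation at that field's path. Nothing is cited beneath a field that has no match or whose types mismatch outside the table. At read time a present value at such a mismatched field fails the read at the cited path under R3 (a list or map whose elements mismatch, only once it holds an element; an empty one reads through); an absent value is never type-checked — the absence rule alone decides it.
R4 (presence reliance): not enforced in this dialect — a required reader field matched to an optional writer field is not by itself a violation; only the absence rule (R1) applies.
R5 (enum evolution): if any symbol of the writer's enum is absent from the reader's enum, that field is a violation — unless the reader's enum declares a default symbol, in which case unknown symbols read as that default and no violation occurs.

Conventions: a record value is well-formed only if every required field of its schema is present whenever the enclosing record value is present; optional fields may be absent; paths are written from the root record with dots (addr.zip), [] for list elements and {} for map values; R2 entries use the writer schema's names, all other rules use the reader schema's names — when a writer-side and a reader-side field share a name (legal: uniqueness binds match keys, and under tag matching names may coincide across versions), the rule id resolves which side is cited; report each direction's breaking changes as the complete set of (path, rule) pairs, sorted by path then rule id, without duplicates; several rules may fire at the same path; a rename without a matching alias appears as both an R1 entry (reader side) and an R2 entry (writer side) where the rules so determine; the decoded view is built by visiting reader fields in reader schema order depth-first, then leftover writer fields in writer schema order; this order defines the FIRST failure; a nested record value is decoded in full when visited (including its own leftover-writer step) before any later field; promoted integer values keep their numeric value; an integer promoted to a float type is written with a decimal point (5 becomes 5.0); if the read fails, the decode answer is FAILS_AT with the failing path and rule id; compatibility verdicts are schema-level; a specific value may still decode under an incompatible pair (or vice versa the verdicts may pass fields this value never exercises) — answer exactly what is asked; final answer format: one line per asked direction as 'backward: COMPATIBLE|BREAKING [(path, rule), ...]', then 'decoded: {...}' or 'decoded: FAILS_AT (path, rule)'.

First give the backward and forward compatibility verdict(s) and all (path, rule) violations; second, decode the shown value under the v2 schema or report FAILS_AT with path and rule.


the writer's type comes first in each Device pair
backward on Device — v2 reading data written by v1:
  writer required, Meta -> Meta: reader geo maps from writer geo
  factor: no writer-side match
  age: no writer-side match
  channel (writer side), unknown to reader
  latitude (writer side), unknown to reader
  retries (writer side), unknown to reader
  writer required, bytes -> bytes: reader geo.blob maps from writer geo.blob
  writer required, float64 -> float64: reader geo.score maps from writer geo.score
  nothing fires on Device: backward is COMPATIBLE
forward on Device — v1 reading data written by v2:
  channel: no writer-side match
  writer required, Meta -> Meta: reader geo maps from writer geo
  latitude: no writer-side match
  retries: no writer-side match
  factor (writer side), unknown to reader
  age (writer side), unknown to reader
  writer required, bytes -> bytes: reader geo.blob maps from writer geo.blob
  writer required, float64 -> float64: reader geo.score maps from writer geo.score
  nothing fires on Device: forward is COMPATIBLE
decode (reader v2):
  geo.blob := 0x1A2B
  geo.score := 10.0
  factor := null (not supplied -> null)
  age := 100 (no value, default fills)
  writer channel: unmatched, discarded
  writer latitude: unmatched, discarded
  writer retries: unmatched, discarded
  => decoded: {"geo": {"blob": 0x1A2B, "score": 10.0}, "factor": null, "age": 100}

backward: COMPATIBLE []; forward: COMPATIBLE []; decoded: {"geo": {"blob": 0x1A2B, "score": 10.0}, "factor": null, "age": 100}
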